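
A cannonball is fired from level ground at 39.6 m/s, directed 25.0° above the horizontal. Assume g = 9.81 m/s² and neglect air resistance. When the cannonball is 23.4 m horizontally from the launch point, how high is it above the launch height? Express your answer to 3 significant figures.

8.83 m

v_x = 39.6 cos 25.0° = 35.89 m/s, v_y0 = 39.6 sin 25.0° = 16.74 m/s.
Time to reach x = 23.4 m: t = x / v_x = 23.4 / 35.89 = 0.6520 s.
y = v_y0 t − ½ g t² = 16.74×0.6520 − 4.905×0.6520² = 8.83 m.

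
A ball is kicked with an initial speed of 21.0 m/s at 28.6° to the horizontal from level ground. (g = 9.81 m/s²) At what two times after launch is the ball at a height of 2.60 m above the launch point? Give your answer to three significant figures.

0.304 s and 1.75 s

v_y0 = 21.0 sin 28.6° = 10.05 m/s.
Set y = v_y0 t − ½ g t² = 2.60: 4.905 t² − 10.05 t + 2.60 = 0.
t = [10.05 ± √(101.0 − 51.01)] / 9.81 = (10.05 ± 7.070) / 9.81, giving t = 0.304 s or t = 1.75 s.
So the ball is at 2.60 m at t = 0.304 s (rising) and t = 1.75 s (falling).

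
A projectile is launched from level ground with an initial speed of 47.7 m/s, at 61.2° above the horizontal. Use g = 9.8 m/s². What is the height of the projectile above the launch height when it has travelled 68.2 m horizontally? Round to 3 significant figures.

80.9 m

v_x = 47.7 cos 61.2° = 22.98 m/s, v_y0 = 47.7 sin 61.2° = 41.80 m/s.
Time to reach x = 68.2 m: t = x / v_x = 68.2 / 22.98 = 2.968 s.
y = v_y0 t − ½ g t² = 41.80×2.968 − 4.900×2.968² = 80.9 m.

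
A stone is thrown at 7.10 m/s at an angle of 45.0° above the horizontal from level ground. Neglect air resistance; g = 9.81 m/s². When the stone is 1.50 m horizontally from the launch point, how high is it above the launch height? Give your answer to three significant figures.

1.06 m

v_x = 7.10 cos 45.0° = 5.020 m/s, v_y0 = 7.10 sin 45.0° = 5.020 m/s.
Time to reach x = 1.50 m: t = x / v_x = 1.50 / 5.020 = 0.2988 s.
y = v_y0 t − ½ g t² = 5.020×0.2988 − 4.905×0.2988² = 1.06 m.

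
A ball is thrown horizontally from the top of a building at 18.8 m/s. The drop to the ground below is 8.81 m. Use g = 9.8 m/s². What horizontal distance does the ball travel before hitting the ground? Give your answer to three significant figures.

25.2 m

Initial vertical velocity is zero, so the fall time comes from h = ½ g t²: t = √(2 × 8.81 / 9.8) = 1.341 s.
Horizontal motion is uniform at 18.8 m/s, so x = 18.8 × 1.341 = 25.2 m.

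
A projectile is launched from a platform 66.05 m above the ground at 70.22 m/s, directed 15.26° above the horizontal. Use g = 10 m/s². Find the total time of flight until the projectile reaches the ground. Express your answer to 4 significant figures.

Vertical component: v_y = 70.22 sin 15.26° = 18.482 m/s.
Taking up as positive with launch at y = 66.05 m, landing at y = 0: 0 = 66.05 + 18.482 t − ½(10) t².
Solving 5.000 t² − 18.482 t − 66.05 = 0 gives t = [18.482 + √(18.482² + 4·5.000·66.05)] / 10.00 = 5.926 s.

5.926 s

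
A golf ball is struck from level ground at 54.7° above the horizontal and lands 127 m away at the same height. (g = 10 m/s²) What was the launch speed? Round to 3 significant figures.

On level ground, R = v₀² sin(2θ) / g, so v₀ = √(R g / sin 2θ).
sin(2 × 54.7°) = 0.9432.
v₀ = √(127 × 10 / 0.9432) = √1346 = 36.7 m/s.

36.7 m/s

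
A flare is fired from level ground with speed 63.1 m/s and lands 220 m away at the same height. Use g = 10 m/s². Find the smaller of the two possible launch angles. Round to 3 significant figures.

16.8°

Level-ground range: R = v₀² sin(2θ)/g ⇒ sin 2θ = R g / v₀² = 220×10/63.1² = 0.5525.
2θ = arcsin(0.5525) = 33.54° or 180° − 33.54° = 146.46°.
So θ = 16.8° or θ = 73.2°.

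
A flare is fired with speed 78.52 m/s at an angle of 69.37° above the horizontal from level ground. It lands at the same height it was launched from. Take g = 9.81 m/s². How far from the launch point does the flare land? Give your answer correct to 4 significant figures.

414.5 m

Components: v_x = 78.52 cos 69.37° = 27.665 m/s, v_y = 78.52 sin 69.37° = 73.485 m/s.
Time of flight (same landing height): t = 2 v_y / g = 2 × 73.485 / 9.81 = 14.982 s.
Range: R = v_x · t = 27.665 × 14.982 = 414.5 m.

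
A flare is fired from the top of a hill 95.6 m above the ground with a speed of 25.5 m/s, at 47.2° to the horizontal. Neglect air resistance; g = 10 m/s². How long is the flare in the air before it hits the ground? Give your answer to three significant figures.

6.63 s

Vertical component: v_y = 25.5 sin 47.2° = 18.71 m/s.
Taking up as positive with launch at y = 95.6 m, landing at y = 0: 0 = 95.6 + 18.71 t − ½(10) t².
Solving 5.000 t² − 18.71 t − 95.6 = 0 gives t = [18.71 + √(18.71² + 4·5.000·95.6)] / 10.00 = 6.63 s.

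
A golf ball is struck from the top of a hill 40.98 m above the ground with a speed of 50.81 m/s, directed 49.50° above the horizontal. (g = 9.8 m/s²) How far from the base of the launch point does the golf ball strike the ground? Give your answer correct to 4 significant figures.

291.4 m

Components: v_x = 50.81 cos 49.50° = 32.998 m/s, v_y = 50.81 sin 49.50° = 38.636 m/s.
Vertical: 0 = 40.98 + 38.636 t − ½(9.8) t² ⇒ 4.900 t² − 38.636 t − 40.98 = 0.
t = [38.636 + √(1492.7 + 803.21)] / 9.800 = 8.8318 s.
Horizontal: R = v_x · t = 32.998 × 8.8318 = 291.4 m.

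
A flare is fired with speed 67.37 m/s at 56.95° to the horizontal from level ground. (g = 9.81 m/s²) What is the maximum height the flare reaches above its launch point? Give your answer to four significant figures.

162.5 m

Vertical component of launch velocity: v_y = 67.37 sin 56.95° = 56.469 m/s.
At the highest point the vertical velocity is zero, so v_y² = 2 g h_max.
h_max = (56.469)² / (2 × 9.81) = 3188.7 / 19.62 = 162.5 m.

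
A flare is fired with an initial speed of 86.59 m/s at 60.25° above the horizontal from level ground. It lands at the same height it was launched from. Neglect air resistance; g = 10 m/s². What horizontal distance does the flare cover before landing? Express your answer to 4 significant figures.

Components: v_x = 86.59 cos 60.25° = 42.967 m/s, v_y = 86.59 sin 60.25° = 75.177 m/s.
Time of flight (same landing height): t = 2 v_y / g = 2 × 75.177 / 10 = 15.035 s.
Range: R = v_x · t = 42.967 × 15.035 = 646.0 m.

646.0 m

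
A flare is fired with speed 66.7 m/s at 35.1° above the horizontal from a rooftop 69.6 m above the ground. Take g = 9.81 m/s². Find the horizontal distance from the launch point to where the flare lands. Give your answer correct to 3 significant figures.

Components: v_x = 66.7 cos 35.1° = 54.57 m/s, v_y = 66.7 sin 35.1° = 38.35 m/s.
Vertical: 0 = 69.6 + 38.35 t − ½(9.81) t² ⇒ 4.905 t² − 38.35 t − 69.6 = 0.
t = [38.35 + √(1471 + 1366)] / 9.810 = 9.339 s.
Horizontal: R = v_x · t = 54.57 × 9.339 = 510 m.

510 m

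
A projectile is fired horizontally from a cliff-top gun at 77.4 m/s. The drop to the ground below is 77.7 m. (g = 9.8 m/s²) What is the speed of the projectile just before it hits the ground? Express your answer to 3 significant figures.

Fall time: t = √(2 × 77.7 / 9.8) = 3.982 s.
At impact: v_x = 77.4 m/s (unchanged), v_y = g t = 9.8 × 3.982 = 39.02 m/s.
Speed = √(v_x² + v_y²) = √(5991 + 1523) = 86.7 m/s.

86.7 m/s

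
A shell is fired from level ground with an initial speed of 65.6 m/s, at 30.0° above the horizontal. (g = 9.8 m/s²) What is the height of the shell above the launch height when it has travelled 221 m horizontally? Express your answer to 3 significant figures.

53.4 m

v_x = 65.6 cos 30.0° = 56.81 m/s, v_y0 = 65.6 sin 30.0° = 32.80 m/s.
Time to reach x = 221 m: t = x / v_x = 221 / 56.81 = 3.890 s.
y = v_y0 t − ½ g t² = 32.80×3.890 − 4.900×3.890² = 53.4 m.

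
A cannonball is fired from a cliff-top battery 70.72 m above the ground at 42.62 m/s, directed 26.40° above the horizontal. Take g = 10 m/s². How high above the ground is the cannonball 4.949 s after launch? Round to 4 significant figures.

42.04 m

v_y0 = 42.62 sin 26.40° = 18.950 m/s.
y(t) = 70.72 + v_y0 t − ½ g t² = 70.72 + 18.950×4.949 − ½×10×4.949² = 42.04 m.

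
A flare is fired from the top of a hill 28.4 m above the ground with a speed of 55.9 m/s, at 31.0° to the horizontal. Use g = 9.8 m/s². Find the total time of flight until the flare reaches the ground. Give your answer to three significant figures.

Vertical component: v_y = 55.9 sin 31.0° = 28.79 m/s.
Taking up as positive with launch at y = 28.4 m, landing at y = 0: 0 = 28.4 + 28.79 t − ½(9.8) t².
Solving 4.900 t² − 28.79 t − 28.4 = 0 gives t = [28.79 + √(28.79² + 4·4.900·28.4)] / 9.800 = 6.74 s.

6.74 s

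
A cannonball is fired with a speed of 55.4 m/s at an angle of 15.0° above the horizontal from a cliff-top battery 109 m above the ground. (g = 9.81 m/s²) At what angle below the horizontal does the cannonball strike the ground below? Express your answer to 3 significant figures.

v_x = 55.4 cos 15.0° = 53.51 m/s.
At impact |v_y| = √(v_y0² + 2 g h) = √(14.34² + 2×9.81×109) = 48.42 m/s.
Angle below horizontal = arctan(|v_y| / v_x) = arctan(48.42 / 53.51) = 42.1°.

42.1°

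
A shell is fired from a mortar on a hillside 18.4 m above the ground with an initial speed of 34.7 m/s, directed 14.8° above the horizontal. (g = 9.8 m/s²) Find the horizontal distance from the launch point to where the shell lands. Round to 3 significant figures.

Components: v_x = 34.7 cos 14.8° = 33.55 m/s, v_y = 34.7 sin 14.8° = 8.864 m/s.
Vertical: 0 = 18.4 + 8.864 t − ½(9.8) t² ⇒ 4.900 t² − 8.864 t − 18.4 = 0.
t = [8.864 + √(78.57 + 360.6)] / 9.800 = 3.043 s.
Horizontal: R = v_x · t = 33.55 × 3.043 = 102 m.

102 m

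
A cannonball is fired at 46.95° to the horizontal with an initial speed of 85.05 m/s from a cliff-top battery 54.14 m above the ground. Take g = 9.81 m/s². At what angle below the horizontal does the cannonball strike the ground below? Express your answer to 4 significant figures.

v_x = 85.05 cos 46.95° = 58.058 m/s.
At impact |v_y| = √(v_y0² + 2 g h) = √(62.151² + 2×9.81×54.14) = 70.178 m/s.
Angle below horizontal = arctan(|v_y| / v_x) = arctan(70.178 / 58.058) = 50.40°.

50.40°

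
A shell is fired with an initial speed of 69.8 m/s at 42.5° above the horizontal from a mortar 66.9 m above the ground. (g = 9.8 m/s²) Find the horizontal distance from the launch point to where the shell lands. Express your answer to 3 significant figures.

560 m

Components: v_x = 69.8 cos 42.5° = 51.46 m/s, v_y = 69.8 sin 42.5° = 47.16 m/s.
Vertical: 0 = 66.9 + 47.16 t − ½(9.8) t² ⇒ 4.900 t² − 47.16 t − 66.9 = 0.
t = [47.16 + √(2224 + 1311)] / 9.800 = 10.88 s.
Horizontal: R = v_x · t = 51.46 × 10.88 = 560 m.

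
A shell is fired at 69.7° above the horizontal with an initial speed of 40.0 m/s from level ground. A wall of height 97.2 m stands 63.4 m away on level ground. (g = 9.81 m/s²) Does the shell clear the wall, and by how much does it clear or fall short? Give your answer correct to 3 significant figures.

No — it falls 28.2 m short of clearing the wall.

v_x = 40.0 cos 69.7° = 13.88 m/s; v_y0 = 40.0 sin 69.7° = 37.52 m/s.
Time to reach the wall: t = 63.4 / 13.88 = 4.568 s.
Height at that point: y = 37.52×4.568 − 4.905×4.568² = 69.04 m.
That is 97.2 − 69.04 = 28.2 m below the top of the wall, so the shell does not clear it.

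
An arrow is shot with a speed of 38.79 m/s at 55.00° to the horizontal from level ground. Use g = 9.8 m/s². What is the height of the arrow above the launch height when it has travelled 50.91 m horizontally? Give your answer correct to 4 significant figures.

v_x = 38.79 cos 55.00° = 22.249 m/s, v_y0 = 38.79 sin 55.00° = 31.775 m/s.
Time to reach x = 50.91 m: t = x / v_x = 50.91 / 22.249 = 2.2882 s.
y = v_y0 t − ½ g t² = 31.775×2.2882 − 4.900×2.2882² = 47.05 m.

47.05 m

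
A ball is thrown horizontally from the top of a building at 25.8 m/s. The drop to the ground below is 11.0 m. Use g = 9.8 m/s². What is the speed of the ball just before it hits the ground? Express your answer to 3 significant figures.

29.7 m/s

Fall time: t = √(2 × 11.0 / 9.8) = 1.498 s.
At impact: v_x = 25.8 m/s (unchanged), v_y = g t = 9.8 × 1.498 = 14.68 m/s.
Speed = √(v_x² + v_y²) = √(665.6 + 215.5) = 29.7 m/s.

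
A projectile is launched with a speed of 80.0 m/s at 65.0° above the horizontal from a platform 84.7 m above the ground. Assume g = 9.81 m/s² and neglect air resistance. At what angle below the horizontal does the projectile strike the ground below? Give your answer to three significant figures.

67.9°

v_x = 80.0 cos 65.0° = 33.81 m/s.
At impact |v_y| = √(v_y0² + 2 g h) = √(72.50² + 2×9.81×84.7) = 83.17 m/s.
Angle below horizontal = arctan(|v_y| / v_x) = arctan(83.17 / 33.81) = 67.9°.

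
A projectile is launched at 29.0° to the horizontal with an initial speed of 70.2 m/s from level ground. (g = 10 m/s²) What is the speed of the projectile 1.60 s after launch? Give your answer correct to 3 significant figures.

v_x = 70.2 cos 29.0° = 61.40 m/s (constant).
v_y(t) = 70.2 sin 29.0° − g t = 34.03 − 10 × 1.60 = 18.03 m/s.
Speed = √(v_x² + v_y²) = √(3770 + 325.1) = 64.0 m/s.

64.0 m/s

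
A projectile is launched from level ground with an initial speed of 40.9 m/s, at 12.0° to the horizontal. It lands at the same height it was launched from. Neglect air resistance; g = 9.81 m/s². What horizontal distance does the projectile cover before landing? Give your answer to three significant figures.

For level ground, R = v₀² sin(2θ) / g.
sin(2 × 12.0°) = sin 24.00° = 0.4067.
R = (40.9)² × 0.4067 / 9.81 = 69.4 m.

69.4 m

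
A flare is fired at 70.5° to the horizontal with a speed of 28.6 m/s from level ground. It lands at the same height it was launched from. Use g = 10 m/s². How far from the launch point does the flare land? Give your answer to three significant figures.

For level ground, R = v₀² sin(2θ) / g.
sin(2 × 70.5°) = sin 141.0° = 0.6293.
R = (28.6)² × 0.6293 / 10 = 51.5 m.

51.5 m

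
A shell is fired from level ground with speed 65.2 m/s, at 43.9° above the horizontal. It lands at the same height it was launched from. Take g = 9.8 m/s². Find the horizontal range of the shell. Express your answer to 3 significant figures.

433 m

For level ground, R = v₀² sin(2θ) / g.
sin(2 × 43.9°) = sin 87.80° = 0.9993.
R = (65.2)² × 0.9993 / 9.8 = 433 m.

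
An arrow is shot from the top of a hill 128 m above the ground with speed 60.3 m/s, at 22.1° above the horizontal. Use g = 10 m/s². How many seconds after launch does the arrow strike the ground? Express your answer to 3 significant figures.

7.81 s

Vertical component: v_y = 60.3 sin 22.1° = 22.69 m/s.
Taking up as positive with launch at y = 128 m, landing at y = 0: 0 = 128 + 22.69 t − ½(10) t².
Solving 5.000 t² − 22.69 t − 128 = 0 gives t = [22.69 + √(22.69² + 4·5.000·128)] / 10.00 = 7.81 s.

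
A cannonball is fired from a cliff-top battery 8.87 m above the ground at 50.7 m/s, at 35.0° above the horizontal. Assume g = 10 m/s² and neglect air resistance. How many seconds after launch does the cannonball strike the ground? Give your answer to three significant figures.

Vertical component: v_y = 50.7 sin 35.0° = 29.08 m/s.
Taking up as positive with launch at y = 8.87 m, landing at y = 0: 0 = 8.87 + 29.08 t − ½(10) t².
Solving 5.000 t² − 29.08 t − 8.87 = 0 gives t = [29.08 + √(29.08² + 4·5.000·8.87)] / 10.00 = 6.11 s.

6.11 s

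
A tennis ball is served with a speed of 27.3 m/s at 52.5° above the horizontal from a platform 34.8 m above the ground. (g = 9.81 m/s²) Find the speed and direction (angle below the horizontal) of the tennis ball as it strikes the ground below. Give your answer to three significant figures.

37.8 m/s at 63.9° below the horizontal

v_x = 27.3 cos 52.5° = 16.62 m/s (constant).
|v_y| at impact = √((21.66)² + 2×9.81×34.8) = 33.94 m/s.
Speed = √(16.62² + 33.94²) = 37.8 m/s; angle = arctan(33.94/16.62) = 63.9° below horizontal.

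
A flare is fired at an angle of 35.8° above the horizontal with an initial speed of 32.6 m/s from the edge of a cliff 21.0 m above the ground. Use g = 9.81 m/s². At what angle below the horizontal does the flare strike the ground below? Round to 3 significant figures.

46.5°

v_x = 32.6 cos 35.8° = 26.44 m/s.
At impact |v_y| = √(v_y0² + 2 g h) = √(19.07² + 2×9.81×21.0) = 27.85 m/s.
Angle below horizontal = arctan(|v_y| / v_x) = arctan(27.85 / 26.44) = 46.5°.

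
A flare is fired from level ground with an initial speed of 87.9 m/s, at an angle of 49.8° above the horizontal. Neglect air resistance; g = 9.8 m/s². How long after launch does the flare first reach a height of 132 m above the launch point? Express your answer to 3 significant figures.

2.38 s

v_y0 = 87.9 sin 49.8° = 67.14 m/s.
Set y = v_y0 t − ½ g t² = 132: 4.900 t² − 67.14 t + 132 = 0.
t = [67.14 ± √(4508 − 2587)] / 9.8 = (67.14 ± 43.83) / 9.8, giving t = 2.38 s or t = 11.3 s.
The flare is on the way up at the first time, so t = 2.38 s.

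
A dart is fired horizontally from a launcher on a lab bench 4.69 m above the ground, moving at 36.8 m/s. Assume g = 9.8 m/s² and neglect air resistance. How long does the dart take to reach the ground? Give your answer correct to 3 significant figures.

The horizontal speed doesn't affect the fall. With v_y0 = 0, h = ½ g t².
t = √(2 × 4.69 / 9.8) = √0.9571 = 0.978 s.

0.978 s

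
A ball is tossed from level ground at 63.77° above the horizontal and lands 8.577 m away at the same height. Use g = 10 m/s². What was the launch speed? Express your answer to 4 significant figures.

On level ground, R = v₀² sin(2θ) / g, so v₀ = √(R g / sin 2θ).
sin(2 × 63.77°) = 0.7929.
v₀ = √(8.577 × 10 / 0.7929) = √108.17 = 10.40 m/s.

10.40 m/s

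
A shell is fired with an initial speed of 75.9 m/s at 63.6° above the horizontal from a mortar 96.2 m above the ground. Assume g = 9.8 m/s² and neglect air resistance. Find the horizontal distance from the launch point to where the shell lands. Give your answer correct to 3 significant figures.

Components: v_x = 75.9 cos 63.6° = 33.75 m/s, v_y = 75.9 sin 63.6° = 67.98 m/s.
Vertical: 0 = 96.2 + 67.98 t − ½(9.8) t² ⇒ 4.900 t² − 67.98 t − 96.2 = 0.
t = [67.98 + √(4621 + 1886)] / 9.800 = 15.17 s.
Horizontal: R = v_x · t = 33.75 × 15.17 = 512 m.

512 m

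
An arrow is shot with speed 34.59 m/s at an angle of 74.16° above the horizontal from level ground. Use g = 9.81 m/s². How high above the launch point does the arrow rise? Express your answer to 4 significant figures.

56.44 m

Vertical component of launch velocity: v_y = 34.59 sin 74.16° = 33.277 m/s.
At the highest point the vertical velocity is zero, so v_y² = 2 g h_max.
h_max = (33.277)² / (2 × 9.81) = 1107.4 / 19.62 = 56.44 m.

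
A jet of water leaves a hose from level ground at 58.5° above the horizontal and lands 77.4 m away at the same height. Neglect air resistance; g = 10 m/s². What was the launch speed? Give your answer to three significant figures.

On level ground, R = v₀² sin(2θ) / g, so v₀ = √(R g / sin 2θ).
sin(2 × 58.5°) = 0.8910.
v₀ = √(77.4 × 10 / 0.8910) = √868.7 = 29.5 m/s.

29.5 m/s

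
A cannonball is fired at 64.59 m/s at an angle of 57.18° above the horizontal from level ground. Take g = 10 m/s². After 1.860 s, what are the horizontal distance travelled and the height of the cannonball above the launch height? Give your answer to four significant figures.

x = 65.11 m, y = 83.66 m

v_x = 64.59 cos 57.18° = 35.008 m/s; v_y0 = 64.59 sin 57.18° = 54.280 m/s.
x = v_x t = 35.008 × 1.860 = 65.11 m.
y = v_y0 t − ½ g t² = 54.280×1.860 − 5.000×1.860² = 83.66 m.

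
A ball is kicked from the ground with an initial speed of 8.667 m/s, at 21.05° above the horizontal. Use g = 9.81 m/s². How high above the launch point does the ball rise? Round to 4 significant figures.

Vertical component of launch velocity: v_y = 8.667 sin 21.05° = 3.1130 m/s.
At the highest point the vertical velocity is zero, so v_y² = 2 g h_max.
h_max = (3.1130)² / (2 × 9.81) = 9.6908 / 19.62 = 0.4939 m.

0.4939 m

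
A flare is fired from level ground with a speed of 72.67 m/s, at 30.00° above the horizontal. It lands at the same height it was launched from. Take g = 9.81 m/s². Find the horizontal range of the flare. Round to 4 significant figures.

466.2 m

For level ground, R = v₀² sin(2θ) / g.
sin(2 × 30.00°) = sin 60.000° = 0.8660.
R = (72.67)² × 0.8660 / 9.81 = 466.2 m.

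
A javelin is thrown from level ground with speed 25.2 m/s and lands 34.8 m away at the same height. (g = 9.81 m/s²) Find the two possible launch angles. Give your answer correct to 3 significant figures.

Level-ground range: R = v₀² sin(2θ)/g ⇒ sin 2θ = R g / v₀² = 34.8×9.81/25.2² = 0.5376.
2θ = arcsin(0.5376) = 32.52° or 180° − 32.52° = 147.48°.
So θ = 16.3° or θ = 73.7°.

16.3° and 73.7°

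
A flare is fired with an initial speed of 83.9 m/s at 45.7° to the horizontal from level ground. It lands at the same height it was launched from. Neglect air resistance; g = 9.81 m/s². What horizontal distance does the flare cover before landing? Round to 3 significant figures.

For level ground, R = v₀² sin(2θ) / g.
sin(2 × 45.7°) = sin 91.40° = 0.9997.
R = (83.9)² × 0.9997 / 9.81 = 717 m.

717 m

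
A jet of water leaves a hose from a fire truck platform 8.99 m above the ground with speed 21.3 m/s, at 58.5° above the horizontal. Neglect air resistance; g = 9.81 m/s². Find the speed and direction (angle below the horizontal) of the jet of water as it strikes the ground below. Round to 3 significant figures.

25.1 m/s at 63.7° below the horizontal

v_x = 21.3 cos 58.5° = 11.13 m/s (constant).
|v_y| at impact = √((18.16)² + 2×9.81×8.99) = 22.50 m/s.
Speed = √(11.13² + 22.50²) = 25.1 m/s; angle = arctan(22.50/11.13) = 63.7° below horizontal.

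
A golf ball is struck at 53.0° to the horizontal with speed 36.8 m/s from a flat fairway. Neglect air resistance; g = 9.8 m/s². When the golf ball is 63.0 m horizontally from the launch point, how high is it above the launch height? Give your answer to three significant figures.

v_x = 36.8 cos 53.0° = 22.15 m/s, v_y0 = 36.8 sin 53.0° = 29.39 m/s.
Time to reach x = 63.0 m: t = x / v_x = 63.0 / 22.15 = 2.844 s.
y = v_y0 t − ½ g t² = 29.39×2.844 − 4.900×2.844² = 44.0 m.

44.0 m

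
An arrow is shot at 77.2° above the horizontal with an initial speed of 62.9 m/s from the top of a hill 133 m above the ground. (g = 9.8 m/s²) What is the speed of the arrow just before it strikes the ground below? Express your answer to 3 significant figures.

v_x = 62.9 cos 77.2° = 13.94 m/s is unchanged throughout.
For the vertical component, v_y² = v_y0² + 2 g h = (61.34)² + 2×9.8×133 = 6369, so |v_y| = 79.81 m/s.
Impact speed = √(v_x² + v_y²) = √(194.3 + 6369) = 81.0 m/s.

81.0 m/s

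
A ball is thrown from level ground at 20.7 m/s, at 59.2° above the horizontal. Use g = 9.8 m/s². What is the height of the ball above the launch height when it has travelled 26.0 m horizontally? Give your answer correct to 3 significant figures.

v_x = 20.7 cos 59.2° = 10.60 m/s, v_y0 = 20.7 sin 59.2° = 17.78 m/s.
Time to reach x = 26.0 m: t = x / v_x = 26.0 / 10.60 = 2.453 s.
y = v_y0 t − ½ g t² = 17.78×2.453 − 4.900×2.453² = 14.1 m.

14.1 m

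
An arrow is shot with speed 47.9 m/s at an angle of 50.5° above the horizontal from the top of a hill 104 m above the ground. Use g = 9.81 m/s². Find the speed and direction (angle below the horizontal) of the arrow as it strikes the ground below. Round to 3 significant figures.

v_x = 47.9 cos 50.5° = 30.47 m/s (constant).
|v_y| at impact = √((36.96)² + 2×9.81×104) = 58.37 m/s.
Speed = √(30.47² + 58.37²) = 65.8 m/s; angle = arctan(58.37/30.47) = 62.4° below horizontal.

65.8 m/s at 62.4° below the horizontal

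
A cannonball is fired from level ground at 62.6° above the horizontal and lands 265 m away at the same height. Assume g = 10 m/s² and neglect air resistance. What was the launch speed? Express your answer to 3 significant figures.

56.9 m/s

On level ground, R = v₀² sin(2θ) / g, so v₀ = √(R g / sin 2θ).
sin(2 × 62.6°) = 0.8171.
v₀ = √(265 × 10 / 0.8171) = √3243 = 56.9 m/s.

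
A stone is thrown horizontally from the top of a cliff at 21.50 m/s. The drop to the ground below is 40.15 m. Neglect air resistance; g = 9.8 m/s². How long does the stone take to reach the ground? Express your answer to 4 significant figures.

2.862 s

The horizontal speed doesn't affect the fall. With v_y0 = 0, h = ½ g t².
t = √(2 × 40.15 / 9.8) = √8.1939 = 2.862 s.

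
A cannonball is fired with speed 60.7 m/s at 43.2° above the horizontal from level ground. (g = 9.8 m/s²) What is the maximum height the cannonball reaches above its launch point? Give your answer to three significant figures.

Vertical component of launch velocity: v_y = 60.7 sin 43.2° = 41.55 m/s.
At the highest point the vertical velocity is zero, so v_y² = 2 g h_max.
h_max = (41.55)² / (2 × 9.8) = 1726 / 19.60 = 88.1 m.

88.1 m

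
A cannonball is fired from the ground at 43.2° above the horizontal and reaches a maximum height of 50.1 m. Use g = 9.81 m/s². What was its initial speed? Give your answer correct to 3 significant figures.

45.8 m/s

At maximum height v_y = 0, so (v₀ sin θ)² = 2 g H.
v₀ sin 43.2° = √(2 × 9.81 × 50.1) = 31.35 m/s.
v₀ = 31.35 / sin 43.2° = 31.35 / 0.6845 = 45.8 m/s.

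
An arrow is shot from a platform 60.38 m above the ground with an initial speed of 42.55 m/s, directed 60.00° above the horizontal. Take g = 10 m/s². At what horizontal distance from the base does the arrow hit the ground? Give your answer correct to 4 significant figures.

186.2 m

Components: v_x = 42.55 cos 60.00° = 21.275 m/s, v_y = 42.55 sin 60.00° = 36.849 m/s.
Vertical: 0 = 60.38 + 36.849 t − ½(10) t² ⇒ 5.000 t² − 36.849 t − 60.38 = 0.
t = [36.849 + √(1357.8 + 1207.6)] / 10.00 = 8.7499 s.
Horizontal: R = v_x · t = 21.275 × 8.7499 = 186.2 m.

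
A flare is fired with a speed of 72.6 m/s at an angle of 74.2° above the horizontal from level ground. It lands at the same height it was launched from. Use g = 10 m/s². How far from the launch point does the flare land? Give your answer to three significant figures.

276 m

For level ground, R = v₀² sin(2θ) / g.
sin(2 × 74.2°) = sin 148.4° = 0.5240.
R = (72.6)² × 0.5240 / 10 = 276 m.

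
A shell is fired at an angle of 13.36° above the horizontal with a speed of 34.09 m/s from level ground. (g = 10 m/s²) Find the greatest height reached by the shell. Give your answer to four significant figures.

3.102 m

Vertical component of launch velocity: v_y = 34.09 sin 13.36° = 7.8771 m/s.
At the highest point the vertical velocity is zero, so v_y² = 2 g h_max.
h_max = (7.8771)² / (2 × 10) = 62.049 / 20.00 = 3.102 m.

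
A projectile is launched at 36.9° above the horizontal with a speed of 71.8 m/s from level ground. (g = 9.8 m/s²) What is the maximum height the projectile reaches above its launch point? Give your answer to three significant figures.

94.8 m

Vertical component of launch velocity: v_y = 71.8 sin 36.9° = 43.11 m/s.
At the highest point the vertical velocity is zero, so v_y² = 2 g h_max.
h_max = (43.11)² / (2 × 9.8) = 1858 / 19.60 = 94.8 m.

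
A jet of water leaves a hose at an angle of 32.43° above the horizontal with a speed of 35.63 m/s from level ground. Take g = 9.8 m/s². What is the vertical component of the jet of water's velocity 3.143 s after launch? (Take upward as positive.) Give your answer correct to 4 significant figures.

Initial vertical component: v_y0 = 35.63 sin 32.43° = 19.107 m/s.
v_y(t) = v_y0 − g t = 19.107 − 9.8 × 3.143 = -11.69 m/s.

-11.69 m/s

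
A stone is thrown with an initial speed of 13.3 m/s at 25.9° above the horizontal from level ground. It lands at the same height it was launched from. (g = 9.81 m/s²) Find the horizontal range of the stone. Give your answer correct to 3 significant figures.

For level ground, R = v₀² sin(2θ) / g.
sin(2 × 25.9°) = sin 51.80° = 0.7859.
R = (13.3)² × 0.7859 / 9.81 = 14.2 m.

14.2 m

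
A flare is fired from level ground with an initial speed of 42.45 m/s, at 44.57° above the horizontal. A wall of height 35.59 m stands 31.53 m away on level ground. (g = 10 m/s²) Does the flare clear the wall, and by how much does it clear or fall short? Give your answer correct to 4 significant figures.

v_x = 42.45 cos 44.57° = 30.241 m/s; v_y0 = 42.45 sin 44.57° = 29.791 m/s.
Time to reach the wall: t = 31.53 / 30.241 = 1.0426 s.
Height at that point: y = 29.791×1.0426 − 5.000×1.0426² = 25.625 m.
That is 35.59 − 25.625 = 9.965 m below the top of the wall, so the flare does not clear it.

No — it falls 9.965 m short of clearing the wall.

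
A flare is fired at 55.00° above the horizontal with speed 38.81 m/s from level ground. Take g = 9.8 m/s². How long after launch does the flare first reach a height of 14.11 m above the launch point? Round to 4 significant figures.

0.4792 s

v_y0 = 38.81 sin 55.00° = 31.791 m/s.
Set y = v_y0 t − ½ g t² = 14.11: 4.900 t² − 31.791 t + 14.11 = 0.
t = [31.791 ± √(1010.7 − 276.56)] / 9.8 = (31.791 ± 27.095) / 9.8, giving t = 0.4792 s or t = 6.009 s.
The flare is on the way up at the first time, so t = 0.4792 s.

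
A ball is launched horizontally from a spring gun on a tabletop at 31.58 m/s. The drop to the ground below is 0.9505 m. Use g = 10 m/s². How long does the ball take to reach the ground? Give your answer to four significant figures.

The horizontal speed doesn't affect the fall. With v_y0 = 0, h = ½ g t².
t = √(2 × 0.9505 / 10) = √0.19010 = 0.4360 s.

0.4360 s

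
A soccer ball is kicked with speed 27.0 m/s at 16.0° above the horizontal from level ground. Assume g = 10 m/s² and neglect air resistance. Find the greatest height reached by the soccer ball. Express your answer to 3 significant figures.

Vertical component of launch velocity: v_y = 27.0 sin 16.0° = 7.442 m/s.
At the highest point the vertical velocity is zero, so v_y² = 2 g h_max.
h_max = (7.442)² / (2 × 10) = 55.38 / 20.00 = 2.77 m.

2.77 m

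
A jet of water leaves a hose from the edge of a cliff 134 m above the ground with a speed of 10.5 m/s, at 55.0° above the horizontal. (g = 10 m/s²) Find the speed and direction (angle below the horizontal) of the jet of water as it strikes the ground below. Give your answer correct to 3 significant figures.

v_x = 10.5 cos 55.0° = 6.023 m/s (constant).
|v_y| at impact = √((8.601)² + 2×10×134) = 52.48 m/s.
Speed = √(6.023² + 52.48²) = 52.8 m/s; angle = arctan(52.48/6.023) = 83.5° below horizontal.

52.8 m/s at 83.5° below the horizontal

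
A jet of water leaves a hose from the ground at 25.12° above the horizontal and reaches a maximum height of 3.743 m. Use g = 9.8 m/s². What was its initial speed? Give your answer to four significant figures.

At maximum height v_y = 0, so (v₀ sin θ)² = 2 g H.
v₀ sin 25.12° = √(2 × 9.8 × 3.743) = 8.5652 m/s.
v₀ = 8.5652 / sin 25.12° = 8.5652 / 0.4245 = 20.18 m/s.

20.18 m/s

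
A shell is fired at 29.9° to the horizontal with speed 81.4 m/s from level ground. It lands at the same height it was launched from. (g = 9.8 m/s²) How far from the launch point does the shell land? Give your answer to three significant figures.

For level ground, R = v₀² sin(2θ) / g.
sin(2 × 29.9°) = sin 59.80° = 0.8643.
R = (81.4)² × 0.8643 / 9.8 = 584 m.

584 m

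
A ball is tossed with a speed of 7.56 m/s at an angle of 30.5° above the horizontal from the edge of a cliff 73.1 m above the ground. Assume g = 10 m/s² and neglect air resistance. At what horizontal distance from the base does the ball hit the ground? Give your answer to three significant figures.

27.5 m

Components: v_x = 7.56 cos 30.5° = 6.514 m/s, v_y = 7.56 sin 30.5° = 3.837 m/s.
Vertical: 0 = 73.1 + 3.837 t − ½(10) t² ⇒ 5.000 t² − 3.837 t − 73.1 = 0.
t = [3.837 + √(14.72 + 1462)] / 10.00 = 4.227 s.
Horizontal: R = v_x · t = 6.514 × 4.227 = 27.5 m.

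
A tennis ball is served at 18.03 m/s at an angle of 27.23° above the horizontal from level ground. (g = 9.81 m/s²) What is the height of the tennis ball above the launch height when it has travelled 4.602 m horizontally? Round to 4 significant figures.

1.964 m

v_x = 18.03 cos 27.23° = 16.032 m/s, v_y0 = 18.03 sin 27.23° = 8.2499 m/s.
Time to reach x = 4.602 m: t = x / v_x = 4.602 / 16.032 = 0.28705 s.
y = v_y0 t − ½ g t² = 8.2499×0.28705 − 4.905×0.28705² = 1.964 m.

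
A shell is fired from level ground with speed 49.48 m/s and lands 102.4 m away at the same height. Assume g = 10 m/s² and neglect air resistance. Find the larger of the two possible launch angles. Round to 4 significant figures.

Level-ground range: R = v₀² sin(2θ)/g ⇒ sin 2θ = R g / v₀² = 102.4×10/49.48² = 0.4183.
2θ = arcsin(0.4183) = 24.727° or 180° − 24.727° = 155.273°.
So θ = 12.36° or θ = 77.64°.

77.64°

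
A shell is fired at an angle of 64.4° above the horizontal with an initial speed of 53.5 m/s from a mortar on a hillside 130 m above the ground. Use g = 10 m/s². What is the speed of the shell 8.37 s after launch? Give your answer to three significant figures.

42.3 m/s

v_x = 53.5 cos 64.4° = 23.12 m/s (constant).
v_y(t) = 53.5 sin 64.4° − g t = 48.25 − 10 × 8.37 = -35.45 m/s.
Speed = √(v_x² + v_y²) = √(534.5 + 1257) = 42.3 m/s.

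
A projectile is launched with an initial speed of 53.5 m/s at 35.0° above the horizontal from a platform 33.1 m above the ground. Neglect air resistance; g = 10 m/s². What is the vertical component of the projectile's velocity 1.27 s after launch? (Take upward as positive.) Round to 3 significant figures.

Initial vertical component: v_y0 = 53.5 sin 35.0° = 30.69 m/s.
v_y(t) = v_y0 − g t = 30.69 − 10 × 1.27 = 18.0 m/s.

18.0 m/s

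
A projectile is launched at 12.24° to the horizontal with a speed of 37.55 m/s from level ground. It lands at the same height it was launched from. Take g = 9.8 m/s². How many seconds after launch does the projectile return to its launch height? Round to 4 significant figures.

Vertical component: v_y = 37.55 sin 12.24° = 7.9609 m/s.
For a projectile landing at launch height, time of flight is t = 2 v_y / g = 2 × 7.9609 / 9.8 = 1.625 s.

1.625 s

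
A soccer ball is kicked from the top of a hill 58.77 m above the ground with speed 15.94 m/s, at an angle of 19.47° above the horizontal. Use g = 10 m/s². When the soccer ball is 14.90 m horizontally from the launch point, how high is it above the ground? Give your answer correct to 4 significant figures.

v_x = 15.94 cos 19.47° = 15.028 m/s, v_y0 = 15.94 sin 19.47° = 5.3130 m/s.
Time to reach x = 14.90 m: t = x / v_x = 14.90 / 15.028 = 0.99148 s.
y = 58.77 + v_y0 t − ½ g t² = 58.77 + 5.3130×0.99148 − 5.000×0.99148² = 59.12 m.

59.12 m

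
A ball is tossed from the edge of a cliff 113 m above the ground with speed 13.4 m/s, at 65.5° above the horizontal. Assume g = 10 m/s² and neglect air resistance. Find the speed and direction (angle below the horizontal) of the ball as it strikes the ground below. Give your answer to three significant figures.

49.4 m/s at 83.5° below the horizontal

v_x = 13.4 cos 65.5° = 5.557 m/s (constant).
|v_y| at impact = √((12.19)² + 2×10×113) = 49.08 m/s.
Speed = √(5.557² + 49.08²) = 49.4 m/s; angle = arctan(49.08/5.557) = 83.5° below horizontal.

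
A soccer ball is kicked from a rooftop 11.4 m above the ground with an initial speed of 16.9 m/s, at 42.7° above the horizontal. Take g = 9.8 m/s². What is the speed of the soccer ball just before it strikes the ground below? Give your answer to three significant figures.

v_x = 16.9 cos 42.7° = 12.42 m/s is unchanged throughout.
For the vertical component, v_y² = v_y0² + 2 g h = (11.46)² + 2×9.8×11.4 = 354.8, so |v_y| = 18.84 m/s.
Impact speed = √(v_x² + v_y²) = √(154.3 + 354.8) = 22.6 m/s.

22.6 m/s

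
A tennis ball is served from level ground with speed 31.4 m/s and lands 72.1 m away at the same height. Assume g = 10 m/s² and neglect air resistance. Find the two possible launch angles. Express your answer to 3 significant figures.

23.5° and 66.5°

Level-ground range: R = v₀² sin(2θ)/g ⇒ sin 2θ = R g / v₀² = 72.1×10/31.4² = 0.7313.
2θ = arcsin(0.7313) = 47.00° or 180° − 47.00° = 133.00°.
So θ = 23.5° or θ = 66.5°.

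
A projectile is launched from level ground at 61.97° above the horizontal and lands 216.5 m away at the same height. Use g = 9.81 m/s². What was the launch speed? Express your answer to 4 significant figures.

50.60 m/s

On level ground, R = v₀² sin(2θ) / g, so v₀ = √(R g / sin 2θ).
sin(2 × 61.97°) = 0.8296.
v₀ = √(216.5 × 9.81 / 0.8296) = √2560.1 = 50.60 m/s.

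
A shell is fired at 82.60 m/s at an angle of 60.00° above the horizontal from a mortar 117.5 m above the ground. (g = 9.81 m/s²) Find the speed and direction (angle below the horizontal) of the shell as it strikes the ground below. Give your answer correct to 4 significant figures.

v_x = 82.60 cos 60.00° = 41.300 m/s (constant).
|v_y| at impact = √((71.534)² + 2×9.81×117.5) = 86.154 m/s.
Speed = √(41.300² + 86.154²) = 95.54 m/s; angle = arctan(86.154/41.300) = 64.39° below horizontal.

95.54 m/s at 64.39° below the horizontal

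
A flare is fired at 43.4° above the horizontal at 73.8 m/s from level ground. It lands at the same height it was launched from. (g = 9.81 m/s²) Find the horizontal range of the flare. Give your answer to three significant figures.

Components: v_x = 73.8 cos 43.4° = 53.62 m/s, v_y = 73.8 sin 43.4° = 50.71 m/s.
Time of flight (same landing height): t = 2 v_y / g = 2 × 50.71 / 9.81 = 10.34 s.
Range: R = v_x · t = 53.62 × 10.34 = 554 m.

554 m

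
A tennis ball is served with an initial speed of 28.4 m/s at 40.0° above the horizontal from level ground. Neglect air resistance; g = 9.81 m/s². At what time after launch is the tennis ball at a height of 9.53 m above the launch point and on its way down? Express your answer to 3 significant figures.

3.09 s

v_y0 = 28.4 sin 40.0° = 18.26 m/s.
Set y = v_y0 t − ½ g t² = 9.53: 4.905 t² − 18.26 t + 9.53 = 0.
t = [18.26 ± √(333.4 − 187.0)] / 9.81 = (18.26 ± 12.10) / 9.81, giving t = 0.628 s or t = 3.09 s.
On the way down corresponds to the larger root: t = 3.09 s.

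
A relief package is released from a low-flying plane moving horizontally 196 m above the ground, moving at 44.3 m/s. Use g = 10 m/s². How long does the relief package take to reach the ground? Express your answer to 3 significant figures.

6.26 s

The horizontal speed doesn't affect the fall. With v_y0 = 0, h = ½ g t².
t = √(2 × 196 / 10) = √39.20 = 6.26 s.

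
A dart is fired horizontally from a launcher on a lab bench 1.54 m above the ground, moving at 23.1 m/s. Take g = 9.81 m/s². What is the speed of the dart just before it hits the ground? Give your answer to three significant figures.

23.7 m/s

Fall time: t = √(2 × 1.54 / 9.81) = 0.5603 s.
At impact: v_x = 23.1 m/s (unchanged), v_y = g t = 9.81 × 0.5603 = 5.497 m/s.
Speed = √(v_x² + v_y²) = √(533.6 + 30.22) = 23.7 m/s.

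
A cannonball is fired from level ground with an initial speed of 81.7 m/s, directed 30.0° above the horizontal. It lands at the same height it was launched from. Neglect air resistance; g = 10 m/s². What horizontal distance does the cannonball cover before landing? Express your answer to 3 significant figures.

578 m

For level ground, R = v₀² sin(2θ) / g.
sin(2 × 30.0°) = sin 60.00° = 0.8660.
R = (81.7)² × 0.8660 / 10 = 578 m.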